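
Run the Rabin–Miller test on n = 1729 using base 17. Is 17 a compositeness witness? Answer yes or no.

yes

n − 1 = 1728 = 2^6 · 27, so s = 6 and d = 27.
Repeated squaring mod 1729: 17^1 ≡ 17, 17^2 ≡ 289, 17^4 ≡ 529, 17^8 ≡ 1472, 17^16 ≡ 347.
27 = 16 + 8 + 2 + 1, so 17^27 ≡ 347·1472·289·17 ≡ 818 (mod 1729).
x_0 = 17^27 mod 1729 = 818.
x_0 is neither 1 nor 1728, so continue squaring.
x_1 = 818^2 mod 1729 = 1.
x_1 = 1 but x_0 ≠ ±1, a nontrivial square root of 1 — 17 is a witness and 1729 is composite.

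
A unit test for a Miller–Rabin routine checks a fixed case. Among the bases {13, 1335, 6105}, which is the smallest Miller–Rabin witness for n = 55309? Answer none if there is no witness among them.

13

n − 1 = 55308 = 2^2 · 13827, so s = 2 and d = 13827.
Base 13: x_0 = 13^13827 mod 55309 = 28018. x_0 is neither 1 nor 55308, so continue squaring. x_1 = 28018^2 mod 55309 = 7687. Reached i = s−1 = 1 without hitting −1: 13 is a Miller–Rabin witness and 55309 is composite.
Base 1335: x_0 = 1335^13827 mod 55309 = 27105. x_0 is neither 1 nor 55308, so continue squaring. x_1 = 27105^2 mod 55309 = 11578. Reached i = s−1 = 1 without hitting −1: 1335 is a Miller–Rabin witness and 55309 is composite.
Base 6105: x_0 = 6105^13827 mod 55309 = 13915. x_0 is neither 1 nor 55308, so continue squaring. x_1 = 13915^2 mod 55309 = 45725. Reached i = s−1 = 1 without hitting −1: 6105 is a Miller–Rabin witness and 55309 is composite.
The smallest witness among the given bases is 13.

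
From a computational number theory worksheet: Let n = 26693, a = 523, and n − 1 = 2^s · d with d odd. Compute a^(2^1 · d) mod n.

n − 1 = 26692 = 2^2 · 6673, so s = 2 and d = 6673.
By repeated squaring, 523^6673 ≡ 16062 (mod 26693).
x_0 = 16062.
x_1 = 16062^2 mod 26693 = 26692.

26692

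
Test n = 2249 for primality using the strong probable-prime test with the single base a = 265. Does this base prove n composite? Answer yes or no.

n − 1 = 2248 = 2^3 · 281, so s = 3 and d = 281.
x_0 = 265^281 mod 2249 = 902.
x_0 is neither 1 nor 2248, so continue squaring.
x_1 = 902^2 mod 2249 = 1715.
x_2 = 1715^2 mod 2249 = 1782.
Reached i = s−1 = 2 without hitting −1: 265 is a Miller–Rabin witness and 2249 is composite.

yes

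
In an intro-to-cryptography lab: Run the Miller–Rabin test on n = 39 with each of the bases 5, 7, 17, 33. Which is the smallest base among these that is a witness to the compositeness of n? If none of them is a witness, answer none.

n − 1 = 38 = 2^1 · 19, so s = 1 and d = 19.
Base 5: x_0 = 5^19 mod 39 = 8. x_0 ∉ {1, 38} and s = 1, so 5 is a Miller–Rabin witness and 39 is composite.
Base 7: x_0 = 7^19 mod 39 = 19. x_0 ∉ {1, 38} and s = 1, so 7 is a Miller–Rabin witness and 39 is composite.
Base 17: x_0 = 17^19 mod 39 = 17. x_0 ∉ {1, 38} and s = 1, so 17 is a Miller–Rabin witness and 39 is composite.
Base 33: x_0 = 33^19 mod 39 = 6. x_0 ∉ {1, 38} and s = 1, so 33 is a Miller–Rabin witness and 39 is composite.
The smallest witness among the given bases is 5.

5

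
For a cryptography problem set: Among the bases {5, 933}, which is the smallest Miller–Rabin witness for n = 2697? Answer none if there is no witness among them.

5

n − 1 = 2696 = 2^3 · 337, so s = 3 and d = 337.
Base 5: x_0 = 5^337 mod 2697 = 5. x_0 is neither 1 nor 2696, so continue squaring. x_1 = 5^2 mod 2697 = 25. x_2 = 25^2 mod 2697 = 625. Reached i = s−1 = 2 without hitting −1: 5 is a Miller–Rabin witness and 2697 is composite.
Base 933: x_0 = 933^337 mod 2697 = 1629. x_0 is neither 1 nor 2696, so continue squaring. x_1 = 1629^2 mod 2697 = 2490. x_2 = 2490^2 mod 2697 = 2394. Reached i = s−1 = 2 without hitting −1: 933 is a Miller–Rabin witness and 2697 is composite.
The smallest witness among the given bases is 5.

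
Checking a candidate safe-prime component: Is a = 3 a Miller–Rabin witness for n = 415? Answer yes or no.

n − 1 = 414 = 2^1 · 207, so s = 1 and d = 207.
x_0 = 3^207 mod 415 = 92.
x_0 ∉ {1, 414} and s = 1, so 3 is a Miller–Rabin witness and 415 is composite.

yes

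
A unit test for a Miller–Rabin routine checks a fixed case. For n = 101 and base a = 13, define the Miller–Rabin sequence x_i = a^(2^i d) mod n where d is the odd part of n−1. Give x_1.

n − 1 = 100 = 2^2 · 25, so s = 2 and d = 25.
x_0 = 13^25 mod 101 = 100.
x_1 = 100^2 mod 101 = 1.

1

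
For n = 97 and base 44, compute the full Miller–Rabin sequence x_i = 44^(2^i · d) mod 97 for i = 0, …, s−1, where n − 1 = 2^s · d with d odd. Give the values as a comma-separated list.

18, 33, 22, 96, 1

n − 1 = 96 = 2^5 · 3, so s = 5 and d = 3.
x_0 = 44^3 mod 97 = 18.
x_1 = 18^2 mod 97 = 33.
x_2 = 33^2 mod 97 = 22.
x_3 = 22^2 mod 97 = 96.
x_4 = 96^2 mod 97 = 1.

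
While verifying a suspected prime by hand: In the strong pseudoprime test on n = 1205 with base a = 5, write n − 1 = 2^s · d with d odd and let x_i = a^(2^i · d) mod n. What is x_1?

n − 1 = 1204 = 2^2 · 301, so s = 2 and d = 301.
x_0 = 5^301 mod 1205 = 1200.
x_1 = 1200^2 mod 1205 = 25.

25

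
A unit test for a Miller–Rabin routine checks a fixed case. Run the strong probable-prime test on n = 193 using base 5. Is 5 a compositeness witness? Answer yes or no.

n − 1 = 192 = 2^6 · 3, so s = 6 and d = 3.
x_0 = 5^3 mod 193 = 125.
x_0 is neither 1 nor 192, so continue squaring.
x_1 = 125^2 mod 193 = 185.
x_2 = 185^2 mod 193 = 64.
x_3 = 64^2 mod 193 = 43.
x_4 = 43^2 mod 193 = 112.
x_5 = 112^2 mod 193 = 192.
x_5 ≡ −1, so 5 is not a witness.

no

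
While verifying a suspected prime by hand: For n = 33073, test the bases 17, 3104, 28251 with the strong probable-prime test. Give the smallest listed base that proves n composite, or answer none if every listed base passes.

n − 1 = 33072 = 2^4 · 2067, so s = 4 and d = 2067.
Base 17: x_0 = 17^2067 mod 33073 = 15672. x_0 is neither 1 nor 33072, so continue squaring. x_1 = 15672^2 mod 33073 = 11486. x_2 = 11486^2 mod 33073 = 33072. x_2 ≡ −1, so 17 is not a witness.
Base 3104: x_0 = 3104^2067 mod 33073 = 25326. x_0 is neither 1 nor 33072, so continue squaring. x_1 = 25326^2 mod 33073 = 21587. x_2 = 21587^2 mod 33073 = 33072. x_2 ≡ −1, so 3104 is not a witness.
Base 28251: x_0 = 28251^2067 mod 33073 = 15672. x_0 is neither 1 nor 33072, so continue squaring. x_1 = 15672^2 mod 33073 = 11486. x_2 = 11486^2 mod 33073 = 33072. x_2 ≡ −1, so 28251 is not a witness.
No listed base is a witness for 33073.

none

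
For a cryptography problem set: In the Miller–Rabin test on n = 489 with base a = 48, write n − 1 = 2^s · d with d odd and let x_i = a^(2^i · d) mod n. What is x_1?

n − 1 = 488 = 2^3 · 61, so s = 3 and d = 61.
Repeated squaring mod 489: 48^1 ≡ 48, 48^2 ≡ 348, 48^4 ≡ 321, 48^8 ≡ 351, 48^16 ≡ 462, 48^32 ≡ 240.
61 = 32 + 16 + 8 + 4 + 1, so 48^61 ≡ 240·462·351·321·48 ≡ 99 (mod 489).
x_0 = 99.
x_1 = 99^2 mod 489 = 21.

21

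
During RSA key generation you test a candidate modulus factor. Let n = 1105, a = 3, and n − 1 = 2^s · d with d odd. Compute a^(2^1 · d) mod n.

144

n − 1 = 1104 = 2^4 · 69, so s = 4 and d = 69.
x_0 = 3^69 mod 1105 = 1093.
x_1 = 1093^2 mod 1105 = 144.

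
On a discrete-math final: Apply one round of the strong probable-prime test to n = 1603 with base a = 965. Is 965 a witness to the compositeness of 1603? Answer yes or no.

yes

n − 1 = 1602 = 2^1 · 801, so s = 1 and d = 801.
Repeated squaring mod 1603: 965^1 ≡ 965, 965^2 ≡ 1485, 965^4 ≡ 1100, 965^8 ≡ 1338, 965^16 ≡ 1296, 965^32 ≡ 1275, 965^64 ≡ 183, 965^128 ≡ 1429, 965^256 ≡ 1422, 965^512 ≡ 701.
801 = 512 + 256 + 32 + 1, so 965^801 ≡ 701·1422·1275·965 ≡ 1546 (mod 1603).
x_0 = 965^801 mod 1603 = 1546.
x_0 ∉ {1, 1602} and s = 1, so 965 is a Miller–Rabin witness and 1603 is composite.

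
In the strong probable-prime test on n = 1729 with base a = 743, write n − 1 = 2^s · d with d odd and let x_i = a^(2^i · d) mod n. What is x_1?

1065

n − 1 = 1728 = 2^6 · 27, so s = 6 and d = 27.
x_0 = 743^27 mod 1729 = 645.
x_1 = 645^2 mod 1729 = 1065.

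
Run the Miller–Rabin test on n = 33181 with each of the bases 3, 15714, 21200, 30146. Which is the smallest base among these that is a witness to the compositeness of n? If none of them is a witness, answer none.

none

n − 1 = 33180 = 2^2 · 8295, so s = 2 and d = 8295.
Base 3: x_0 = 3^8295 mod 33181 = 1. x_0 = 1, so 3 is not a witness.
Base 15714: x_0 = 15714^8295 mod 33181 = 1. x_0 = 1, so 15714 is not a witness.
Base 21200: x_0 = 21200^8295 mod 33181 = 6196. x_0 is neither 1 nor 33180, so continue squaring. x_1 = 6196^2 mod 33181 = 33180. x_1 ≡ −1, so 21200 is not a witness.
Base 30146: x_0 = 30146^8295 mod 33181 = 26985. x_0 is neither 1 nor 33180, so continue squaring. x_1 = 26985^2 mod 33181 = 33180. x_1 ≡ −1, so 30146 is not a witness.
No listed base is a witness for 33181.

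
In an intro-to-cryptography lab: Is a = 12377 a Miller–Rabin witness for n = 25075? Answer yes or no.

yes

n − 1 = 25074 = 2^1 · 12537, so s = 1 and d = 12537.
x_0 = 12377^12537 mod 25075 = 16372.
x_0 ∉ {1, 25074} and s = 1, so 12377 is a Miller–Rabin witness and 25075 is composite.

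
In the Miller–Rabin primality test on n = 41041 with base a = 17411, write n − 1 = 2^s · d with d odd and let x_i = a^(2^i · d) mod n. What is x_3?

n − 1 = 41040 = 2^4 · 2565, so s = 4 and d = 2565.
Repeated squaring mod 41041: 17411^1 ≡ 17411, 17411^2 ≡ 14095, 17411^4 ≡ 30585, 17411^8 ≡ 35753, 17411^16 ≡ 14023, 17411^32 ≡ 17098, 17411^64 ≡ 6561, 17411^128 ≡ 35753, 17411^256 ≡ 14023, 17411^512 ≡ 17098, 17411^1024 ≡ 6561, 17411^2048 ≡ 35753.
2565 = 2048 + 512 + 4 + 1, so 17411^2565 ≡ 35753·17098·30585·17411 ≡ 11166 (mod 41041).
x_0 = 11166.
x_1 = 11166^2 mod 41041 = 38039.
x_2 = 38039^2 mod 41041 = 24025.
x_3 = 24025^2 mod 41041 = 1.

1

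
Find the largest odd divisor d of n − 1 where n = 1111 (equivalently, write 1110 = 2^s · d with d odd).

555

Halving: 1110 → 555; 555 is odd.
So 1110 = 2^1 · 555.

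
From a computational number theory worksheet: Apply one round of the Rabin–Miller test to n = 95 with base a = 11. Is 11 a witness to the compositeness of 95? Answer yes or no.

n − 1 = 94 = 2^1 · 47, so s = 1 and d = 47.
Repeated squaring mod 95: 11^1 ≡ 11, 11^2 ≡ 26, 11^4 ≡ 11, 11^8 ≡ 26, 11^16 ≡ 11, 11^32 ≡ 26.
47 = 32 + 8 + 4 + 2 + 1, so 11^47 ≡ 26·26·11·26·11 ≡ 26 (mod 95).
x_0 = 11^47 mod 95 = 26.
x_0 ∉ {1, 94} and s = 1, so 11 is a Miller–Rabin witness and 95 is composite.

yes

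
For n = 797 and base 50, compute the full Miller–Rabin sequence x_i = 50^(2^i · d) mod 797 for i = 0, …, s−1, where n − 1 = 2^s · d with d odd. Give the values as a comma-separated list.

n − 1 = 796 = 2^2 · 199, so s = 2 and d = 199.
x_0 = 50^199 mod 797 = 582.
x_1 = 582^2 mod 797 = 796.

582, 796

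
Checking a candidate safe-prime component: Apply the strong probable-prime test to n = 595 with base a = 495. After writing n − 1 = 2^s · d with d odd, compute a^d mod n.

580

n − 1 = 594 = 2^1 · 297, so s = 1 and d = 297.
495^297 mod 595 = 580.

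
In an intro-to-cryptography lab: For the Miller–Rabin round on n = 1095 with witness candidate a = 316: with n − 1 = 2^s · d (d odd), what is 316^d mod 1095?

n − 1 = 1094 = 2^1 · 547, so s = 1 and d = 547.
316^547 mod 1095 = 706.

706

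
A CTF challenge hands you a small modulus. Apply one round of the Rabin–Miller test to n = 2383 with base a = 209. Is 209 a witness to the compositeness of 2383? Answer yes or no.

n − 1 = 2382 = 2^1 · 1191, so s = 1 and d = 1191.
x_0 = 209^1191 mod 2383 = 1.
x_0 = 1, so 209 is not a witness.

no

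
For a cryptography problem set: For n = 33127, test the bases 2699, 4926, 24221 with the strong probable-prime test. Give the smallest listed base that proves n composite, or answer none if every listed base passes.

2699

n − 1 = 33126 = 2^1 · 16563, so s = 1 and d = 16563.
Base 2699: x_0 = 2699^16563 mod 33127 = 23439. x_0 ∉ {1, 33126} and s = 1, so 2699 is a Miller–Rabin witness and 33127 is composite.
Base 4926: x_0 = 4926^16563 mod 33127 = 4180. x_0 ∉ {1, 33126} and s = 1, so 4926 is a Miller–Rabin witness and 33127 is composite.
Base 24221: x_0 = 24221^16563 mod 33127 = 5293. x_0 ∉ {1, 33126} and s = 1, so 24221 is a Miller–Rabin witness and 33127 is composite.
The smallest witness among the given bases is 2699.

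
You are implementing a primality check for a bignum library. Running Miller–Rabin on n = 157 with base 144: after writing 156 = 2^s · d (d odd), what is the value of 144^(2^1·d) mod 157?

n − 1 = 156 = 2^2 · 39, so s = 2 and d = 39.
x_0 = 144^39 mod 157 = 1.
x_1 = 1^2 mod 157 = 1.

1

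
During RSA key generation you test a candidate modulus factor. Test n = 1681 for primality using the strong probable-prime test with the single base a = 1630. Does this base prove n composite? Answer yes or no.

n − 1 = 1680 = 2^4 · 105, so s = 4 and d = 105.
By repeated squaring, 1630^105 ≡ 1680 (mod 1681).
x_0 = 1630^105 mod 1681 = 1680.
x_0 = 1680 ≡ −1, so 1630 is not a witness.

no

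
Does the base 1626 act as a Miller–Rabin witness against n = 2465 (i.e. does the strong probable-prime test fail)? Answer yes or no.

yes

n − 1 = 2464 = 2^5 · 77, so s = 5 and d = 77.
x_0 = 1626^77 mod 2465 = 1061.
x_0 is neither 1 nor 2464, so continue squaring.
x_1 = 1061^2 mod 2465 = 1681.
x_2 = 1681^2 mod 2465 = 871.
x_3 = 871^2 mod 2465 = 1886.
x_4 = 1886^2 mod 2465 = 1.
x_4 = 1 but x_3 ≠ ±1, a nontrivial square root of 1 — 1626 is a witness and 2465 is composite.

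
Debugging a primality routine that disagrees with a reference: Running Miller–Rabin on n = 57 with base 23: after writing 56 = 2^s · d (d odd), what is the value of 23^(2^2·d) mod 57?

n − 1 = 56 = 2^3 · 7, so s = 3 and d = 7.
Repeated squaring mod 57: 23^1 ≡ 23, 23^2 ≡ 16, 23^4 ≡ 28.
7 = 4 + 2 + 1, so 23^7 ≡ 28·16·23 ≡ 44 (mod 57).
x_0 = 44.
x_1 = 44^2 mod 57 = 55.
x_2 = 55^2 mod 57 = 4.

4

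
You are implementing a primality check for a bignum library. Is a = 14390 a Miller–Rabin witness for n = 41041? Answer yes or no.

n − 1 = 41040 = 2^4 · 2565, so s = 4 and d = 2565.
x_0 = 14390^2565 mod 41041 = 41040.
x_0 = 41040 ≡ −1, so 14390 is not a witness.

no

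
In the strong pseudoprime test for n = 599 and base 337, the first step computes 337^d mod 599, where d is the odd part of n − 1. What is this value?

n − 1 = 598 = 2^1 · 299, so s = 1 and d = 299.
Repeated squaring mod 599: 337^1 ≡ 337, 337^2 ≡ 358, 337^4 ≡ 577, 337^8 ≡ 484, 337^16 ≡ 47, 337^32 ≡ 412, 337^64 ≡ 227, 337^128 ≡ 15, 337^256 ≡ 225.
299 = 256 + 32 + 8 + 2 + 1, so 337^299 ≡ 225·412·484·358·337 ≡ 1 (mod 599).

1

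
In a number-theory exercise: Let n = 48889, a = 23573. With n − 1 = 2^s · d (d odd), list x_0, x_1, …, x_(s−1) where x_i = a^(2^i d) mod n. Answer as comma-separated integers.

14148, 14338, 48888

n − 1 = 48888 = 2^3 · 6111, so s = 3 and d = 6111.
x_0 = 23573^6111 mod 48889 = 14148.
x_1 = 14148^2 mod 48889 = 14338.
x_2 = 14338^2 mod 48889 = 48888.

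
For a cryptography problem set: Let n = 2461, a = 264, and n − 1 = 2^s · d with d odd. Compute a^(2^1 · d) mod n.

n − 1 = 2460 = 2^2 · 615, so s = 2 and d = 615.
By repeated squaring, 264^615 ≡ 1700 (mod 2461).
x_0 = 1700.
x_1 = 1700^2 mod 2461 = 786.

786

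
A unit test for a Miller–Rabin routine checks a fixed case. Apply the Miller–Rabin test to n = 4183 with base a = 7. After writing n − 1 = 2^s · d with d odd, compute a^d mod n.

118

n − 1 = 4182 = 2^1 · 2091, so s = 1 and d = 2091.
Repeated squaring mod 4183: 7^1 ≡ 7, 7^2 ≡ 49, 7^4 ≡ 2401, 7^8 ≡ 627, 7^16 ≡ 4110, 7^32 ≡ 1146, 7^64 ≡ 4037, 7^128 ≡ 401, 7^256 ≡ 1847, 7^512 ≡ 2264, 7^1024 ≡ 1521, 7^2048 ≡ 242.
2091 = 2048 + 32 + 8 + 2 + 1, so 7^2091 ≡ 242·1146·627·49·7 ≡ 118 (mod 4183).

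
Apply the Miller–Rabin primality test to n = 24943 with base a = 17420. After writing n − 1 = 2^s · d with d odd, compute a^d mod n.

n − 1 = 24942 = 2^1 · 12471, so s = 1 and d = 12471.
17420^12471 mod 24943 = 1.

1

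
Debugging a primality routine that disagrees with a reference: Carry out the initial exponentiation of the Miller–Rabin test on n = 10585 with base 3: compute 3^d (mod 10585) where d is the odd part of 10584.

n − 1 = 10584 = 2^3 · 1323, so s = 3 and d = 1323.
Repeated squaring mod 10585: 3^1 ≡ 3, 3^2 ≡ 9, 3^4 ≡ 81, 3^8 ≡ 6561, 3^16 ≡ 8111, 3^32 ≡ 2546, 3^64 ≡ 4096, 3^128 ≡ 10576, 3^256 ≡ 81, 3^512 ≡ 6561, 3^1024 ≡ 8111.
1323 = 1024 + 256 + 32 + 8 + 2 + 1, so 3^1323 ≡ 8111·81·2546·6561·9·3 ≡ 8422 (mod 10585).

8422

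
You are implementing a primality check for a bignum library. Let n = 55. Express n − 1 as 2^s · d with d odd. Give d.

Halving: 54 → 27; 27 is odd.
So 54 = 2^1 · 27.

27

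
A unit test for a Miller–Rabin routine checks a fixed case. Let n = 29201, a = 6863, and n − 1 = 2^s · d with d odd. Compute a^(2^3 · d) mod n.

n − 1 = 29200 = 2^4 · 1825, so s = 4 and d = 1825.
x_0 = 6863^1825 mod 29201 = 15164.
x_1 = 15164^2 mod 29201 = 18222.
x_2 = 18222^2 mod 29201 = 25914.
x_3 = 25914^2 mod 29201 = 29200.

29200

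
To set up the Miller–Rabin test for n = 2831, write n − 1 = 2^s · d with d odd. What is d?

1415

Halving: 2830 → 1415; 1415 is odd.
So 2830 = 2^1 · 1415.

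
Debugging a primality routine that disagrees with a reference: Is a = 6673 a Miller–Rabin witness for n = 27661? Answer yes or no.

n − 1 = 27660 = 2^2 · 6915, so s = 2 and d = 6915.
x_0 = 6673^6915 mod 27661 = 1.
x_0 = 1, so 6673 is not a witness.

no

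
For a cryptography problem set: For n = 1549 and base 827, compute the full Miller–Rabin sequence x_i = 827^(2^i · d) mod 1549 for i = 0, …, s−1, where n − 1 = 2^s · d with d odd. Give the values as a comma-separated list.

n − 1 = 1548 = 2^2 · 387, so s = 2 and d = 387.
x_0 = 827^387 mod 1549 = 88.
x_1 = 88^2 mod 1549 = 1548.

88, 1548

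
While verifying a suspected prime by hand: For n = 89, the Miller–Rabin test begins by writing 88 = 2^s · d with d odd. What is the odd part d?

11

Halving: 88 → 44 → 22 → 11; 11 is odd.
So 88 = 2^3 · 11.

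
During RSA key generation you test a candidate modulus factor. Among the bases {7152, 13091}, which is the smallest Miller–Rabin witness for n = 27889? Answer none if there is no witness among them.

13091

n − 1 = 27888 = 2^4 · 1743, so s = 4 and d = 1743.
Base 7152: x_0 = 7152^1743 mod 27889 = 27888. x_0 = 27888 ≡ −1, so 7152 is not a witness.
Base 13091: x_0 = 13091^1743 mod 27889 = 25218. x_0 is neither 1 nor 27888, so continue squaring. x_1 = 25218^2 mod 27889 = 22546. x_2 = 22546^2 mod 27889 = 17202. x_3 = 17202^2 mod 27889 = 6514. Reached i = s−1 = 3 without hitting −1: 13091 is a Miller–Rabin witness and 27889 is composite.
The smallest witness among the given bases is 13091.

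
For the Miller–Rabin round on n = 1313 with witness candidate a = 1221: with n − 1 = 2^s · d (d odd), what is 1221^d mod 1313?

350

n − 1 = 1312 = 2^5 · 41, so s = 5 and d = 41.
1221^41 mod 1313 = 350.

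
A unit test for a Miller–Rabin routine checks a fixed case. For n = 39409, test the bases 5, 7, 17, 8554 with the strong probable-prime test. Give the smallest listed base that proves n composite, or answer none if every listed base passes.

none

n − 1 = 39408 = 2^4 · 2463, so s = 4 and d = 2463.
Base 5: x_0 = 5^2463 mod 39409 = 9691. x_0 is neither 1 nor 39408, so continue squaring. x_1 = 9691^2 mod 39409 = 3834. x_2 = 3834^2 mod 39409 = 39408. x_2 ≡ −1, so 5 is not a witness.
Base 7: x_0 = 7^2463 mod 39409 = 1502. x_0 is neither 1 nor 39408, so continue squaring. x_1 = 1502^2 mod 39409 = 9691. x_2 = 9691^2 mod 39409 = 3834. x_3 = 3834^2 mod 39409 = 39408. x_3 ≡ −1, so 7 is not a witness.
Base 17: x_0 = 17^2463 mod 39409 = 34455. x_0 is neither 1 nor 39408, so continue squaring. x_1 = 34455^2 mod 39409 = 29718. x_2 = 29718^2 mod 39409 = 3834. x_3 = 3834^2 mod 39409 = 39408. x_3 ≡ −1, so 17 is not a witness.
Base 8554: x_0 = 8554^2463 mod 39409 = 37907. x_0 is neither 1 nor 39408, so continue squaring. x_1 = 37907^2 mod 39409 = 9691. x_2 = 9691^2 mod 39409 = 3834. x_3 = 3834^2 mod 39409 = 39408. x_3 ≡ −1, so 8554 is not a witness.
No listed base is a witness for 39409.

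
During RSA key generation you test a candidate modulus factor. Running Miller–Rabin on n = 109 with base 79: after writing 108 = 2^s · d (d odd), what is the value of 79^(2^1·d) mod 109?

n − 1 = 108 = 2^2 · 27, so s = 2 and d = 27.
x_0 = 79^27 mod 109 = 76.
x_1 = 76^2 mod 109 = 108.

108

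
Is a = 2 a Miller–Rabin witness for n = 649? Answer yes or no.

yes

n − 1 = 648 = 2^3 · 81, so s = 3 and d = 81.
x_0 = 2^81 mod 649 = 519.
x_0 is neither 1 nor 648, so continue squaring.
x_1 = 519^2 mod 649 = 26.
x_2 = 26^2 mod 649 = 27.
Reached i = s−1 = 2 without hitting −1: 2 is a Miller–Rabin witness and 649 is composite.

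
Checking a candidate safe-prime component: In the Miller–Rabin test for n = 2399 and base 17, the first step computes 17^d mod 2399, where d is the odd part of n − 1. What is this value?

n − 1 = 2398 = 2^1 · 1199, so s = 1 and d = 1199.
17^1199 mod 2399 = 1.

1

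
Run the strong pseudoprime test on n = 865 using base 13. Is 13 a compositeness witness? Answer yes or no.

n − 1 = 864 = 2^5 · 27, so s = 5 and d = 27.
x_0 = 13^27 mod 865 = 67.
x_0 is neither 1 nor 864, so continue squaring.
x_1 = 67^2 mod 865 = 164.
x_2 = 164^2 mod 865 = 81.
x_3 = 81^2 mod 865 = 506.
x_4 = 506^2 mod 865 = 861.
Reached i = s−1 = 4 without hitting −1: 13 is a Miller–Rabin witness and 865 is composite.

yes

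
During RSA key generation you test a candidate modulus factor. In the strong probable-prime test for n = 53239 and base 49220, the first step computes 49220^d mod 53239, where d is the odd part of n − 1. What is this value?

n − 1 = 53238 = 2^1 · 26619, so s = 1 and d = 26619.
49220^26619 mod 53239 = 1.

1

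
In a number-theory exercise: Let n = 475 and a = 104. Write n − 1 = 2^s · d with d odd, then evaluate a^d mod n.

n − 1 = 474 = 2^1 · 237, so s = 1 and d = 237.
104^237 mod 475 = 159.

159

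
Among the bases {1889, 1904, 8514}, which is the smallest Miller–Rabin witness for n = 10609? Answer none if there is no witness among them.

1904

n − 1 = 10608 = 2^4 · 663, so s = 4 and d = 663.
Base 1889: x_0 = 1889^663 mod 10609 = 10608. x_0 = 10608 ≡ −1, so 1889 is not a witness.
Base 1904: x_0 = 1904^663 mod 10609 = 1340. x_0 is neither 1 nor 10608, so continue squaring. x_1 = 1340^2 mod 10609 = 2679. x_2 = 2679^2 mod 10609 = 5357. x_3 = 5357^2 mod 10609 = 104. Reached i = s−1 = 3 without hitting −1: 1904 is a Miller–Rabin witness and 10609 is composite.
Base 8514: x_0 = 8514^663 mod 10609 = 3297. x_0 is neither 1 nor 10608, so continue squaring. x_1 = 3297^2 mod 10609 = 6593. x_2 = 6593^2 mod 10609 = 2576. x_3 = 2576^2 mod 10609 = 5151. Reached i = s−1 = 3 without hitting −1: 8514 is a Miller–Rabin witness and 10609 is composite.
The smallest witness among the given bases is 1904.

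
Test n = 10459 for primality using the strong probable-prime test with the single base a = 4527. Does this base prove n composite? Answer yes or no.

no

n − 1 = 10458 = 2^1 · 5229, so s = 1 and d = 5229.
x_0 = 4527^5229 mod 10459 = 1.
x_0 = 1, so 4527 is not a witness.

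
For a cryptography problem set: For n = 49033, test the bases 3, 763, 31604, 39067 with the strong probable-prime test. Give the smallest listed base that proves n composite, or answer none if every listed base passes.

none

n − 1 = 49032 = 2^3 · 6129, so s = 3 and d = 6129.
Base 3: x_0 = 3^6129 mod 49033 = 37297. x_0 is neither 1 nor 49032, so continue squaring. x_1 = 37297^2 mod 49033 = 49032. x_1 ≡ −1, so 3 is not a witness.
Base 763: x_0 = 763^6129 mod 49033 = 37297. x_0 is neither 1 nor 49032, so continue squaring. x_1 = 37297^2 mod 49033 = 49032. x_1 ≡ −1, so 763 is not a witness.
Base 31604: x_0 = 31604^6129 mod 49033 = 18930. x_0 is neither 1 nor 49032, so continue squaring. x_1 = 18930^2 mod 49033 = 11736. x_2 = 11736^2 mod 49033 = 49032. x_2 ≡ −1, so 31604 is not a witness.
Base 39067: x_0 = 39067^6129 mod 49033 = 1. x_0 = 1, so 39067 is not a witness.
No listed base is a witness for 49033.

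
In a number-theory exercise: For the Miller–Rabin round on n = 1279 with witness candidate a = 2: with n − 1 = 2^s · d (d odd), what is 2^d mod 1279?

n − 1 = 1278 = 2^1 · 639, so s = 1 and d = 639.
2^639 mod 1279 = 1.

1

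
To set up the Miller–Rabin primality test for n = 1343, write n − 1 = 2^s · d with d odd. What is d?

Halving: 1342 → 671; 671 is odd.
So 1342 = 2^1 · 671.

671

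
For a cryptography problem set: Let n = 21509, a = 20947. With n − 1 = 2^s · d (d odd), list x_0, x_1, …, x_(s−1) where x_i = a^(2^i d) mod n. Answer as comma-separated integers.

13327, 9116

n − 1 = 21508 = 2^2 · 5377, so s = 2 and d = 5377.
x_0 = 20947^5377 mod 21509 = 13327.
x_1 = 13327^2 mod 21509 = 9116.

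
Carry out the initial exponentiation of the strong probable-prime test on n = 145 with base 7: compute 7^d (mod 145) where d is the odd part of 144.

107

n − 1 = 144 = 2^4 · 9, so s = 4 and d = 9.
Repeated squaring mod 145: 7^1 ≡ 7, 7^2 ≡ 49, 7^4 ≡ 81, 7^8 ≡ 36.
9 = 8 + 1, so 7^9 ≡ 36·7 ≡ 107 (mod 145).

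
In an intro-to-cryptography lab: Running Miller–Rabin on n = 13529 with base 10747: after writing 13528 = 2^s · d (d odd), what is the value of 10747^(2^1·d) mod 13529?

12162

n − 1 = 13528 = 2^3 · 1691, so s = 3 and d = 1691.
x_0 = 10747^1691 mod 13529 = 12724.
x_1 = 12724^2 mod 13529 = 12162.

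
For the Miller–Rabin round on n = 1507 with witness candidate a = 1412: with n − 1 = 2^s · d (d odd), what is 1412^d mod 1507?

n − 1 = 1506 = 2^1 · 753, so s = 1 and d = 753.
1412^753 mod 1507 = 603.

603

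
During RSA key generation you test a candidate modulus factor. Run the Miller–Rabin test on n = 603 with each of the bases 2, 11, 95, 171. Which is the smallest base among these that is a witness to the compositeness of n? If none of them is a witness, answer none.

2

n − 1 = 602 = 2^1 · 301, so s = 1 and d = 301.
Base 2: x_0 = 2^301 mod 603 = 587. x_0 ∉ {1, 602} and s = 1, so 2 is a Miller–Rabin witness and 603 is composite.
Base 11: x_0 = 11^301 mod 603 = 434. x_0 ∉ {1, 602} and s = 1, so 11 is a Miller–Rabin witness and 603 is composite.
Base 95: x_0 = 95^301 mod 603 = 203. x_0 ∉ {1, 602} and s = 1, so 95 is a Miller–Rabin witness and 603 is composite.
Base 171: x_0 = 171^301 mod 603 = 171. x_0 ∉ {1, 602} and s = 1, so 171 is a Miller–Rabin witness and 603 is composite.
The smallest witness among the given bases is 2.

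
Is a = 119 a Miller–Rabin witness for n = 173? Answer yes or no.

no

n − 1 = 172 = 2^2 · 43, so s = 2 and d = 43.
x_0 = 119^43 mod 173 = 1.
x_0 = 1, so 119 is not a witness.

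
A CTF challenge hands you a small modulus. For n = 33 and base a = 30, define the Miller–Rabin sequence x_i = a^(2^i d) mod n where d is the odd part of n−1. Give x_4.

3

n − 1 = 32 = 2^5 · 1, so s = 5 and d = 1.
x_0 = 30^1 mod 33 = 30.
x_1 = 30^2 mod 33 = 9.
x_2 = 9^2 mod 33 = 15.
x_3 = 15^2 mod 33 = 27.
x_4 = 27^2 mod 33 = 3.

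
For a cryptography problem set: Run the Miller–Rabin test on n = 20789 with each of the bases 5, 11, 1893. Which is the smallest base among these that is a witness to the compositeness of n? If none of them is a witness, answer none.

none

n − 1 = 20788 = 2^2 · 5197, so s = 2 and d = 5197.
Base 5: x_0 = 5^5197 mod 20789 = 20788. x_0 = 20788 ≡ −1, so 5 is not a witness.
Base 11: x_0 = 11^5197 mod 20789 = 18300. x_0 is neither 1 nor 20788, so continue squaring. x_1 = 18300^2 mod 20789 = 20788. x_1 ≡ −1, so 11 is not a witness.
Base 1893: x_0 = 1893^5197 mod 20789 = 1. x_0 = 1, so 1893 is not a witness.
No listed base is a witness for 20789.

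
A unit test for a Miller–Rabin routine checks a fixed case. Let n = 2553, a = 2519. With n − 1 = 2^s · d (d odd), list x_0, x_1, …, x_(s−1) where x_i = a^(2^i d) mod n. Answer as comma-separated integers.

2324, 1381, 70

n − 1 = 2552 = 2^3 · 319, so s = 3 and d = 319.
x_0 = 2519^319 mod 2553 = 2324.
x_1 = 2324^2 mod 2553 = 1381.
x_2 = 1381^2 mod 2553 = 70.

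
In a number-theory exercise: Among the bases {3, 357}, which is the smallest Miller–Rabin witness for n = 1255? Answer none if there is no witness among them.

3

n − 1 = 1254 = 2^1 · 627, so s = 1 and d = 627.
Base 3: x_0 = 3^627 mod 1255 = 762. x_0 ∉ {1, 1254} and s = 1, so 3 is a Miller–Rabin witness and 1255 is composite.
Base 357: x_0 = 357^627 mod 1255 = 443. x_0 ∉ {1, 1254} and s = 1, so 357 is a Miller–Rabin witness and 1255 is composite.
The smallest witness among the given bases is 3.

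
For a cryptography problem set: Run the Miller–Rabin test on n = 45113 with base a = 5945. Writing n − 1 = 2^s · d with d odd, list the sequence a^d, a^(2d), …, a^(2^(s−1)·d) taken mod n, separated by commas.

n − 1 = 45112 = 2^3 · 5639, so s = 3 and d = 5639.
x_0 = 5945^5639 mod 45113 = 16863.
x_1 = 16863^2 mod 45113 = 13530.
x_2 = 13530^2 mod 45113 = 37459.

16863, 13530, 37459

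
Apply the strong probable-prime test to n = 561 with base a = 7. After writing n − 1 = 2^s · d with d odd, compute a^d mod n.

241

n − 1 = 560 = 2^4 · 35, so s = 4 and d = 35.
7^35 mod 561 = 241.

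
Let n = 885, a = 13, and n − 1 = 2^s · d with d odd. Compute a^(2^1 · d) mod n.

874

n − 1 = 884 = 2^2 · 221, so s = 2 and d = 221.
Repeated squaring mod 885: 13^1 ≡ 13, 13^2 ≡ 169, 13^4 ≡ 241, 13^8 ≡ 556, 13^16 ≡ 271, 13^32 ≡ 871, 13^64 ≡ 196, 13^128 ≡ 361.
221 = 128 + 64 + 16 + 8 + 4 + 1, so 13^221 ≡ 361·196·271·556·241·13 ≡ 103 (mod 885).
x_0 = 103.
x_1 = 103^2 mod 885 = 874.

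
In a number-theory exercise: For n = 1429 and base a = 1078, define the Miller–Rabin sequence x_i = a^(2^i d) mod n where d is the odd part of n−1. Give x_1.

1

n − 1 = 1428 = 2^2 · 357, so s = 2 and d = 357.
x_0 = 1078^357 mod 1429 = 1428.
x_1 = 1428^2 mod 1429 = 1.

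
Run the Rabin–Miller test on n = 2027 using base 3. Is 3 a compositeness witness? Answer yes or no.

n − 1 = 2026 = 2^1 · 1013, so s = 1 and d = 1013.
Repeated squaring mod 2027: 3^1 ≡ 3, 3^2 ≡ 9, 3^4 ≡ 81, 3^8 ≡ 480, 3^16 ≡ 1349, 3^32 ≡ 1582, 3^64 ≡ 1406, 3^128 ≡ 511, 3^256 ≡ 1665, 3^512 ≡ 1316.
1013 = 512 + 256 + 128 + 64 + 32 + 16 + 4 + 1, so 3^1013 ≡ 1316·1665·511·1406·1582·1349·81·3 ≡ 1 (mod 2027).
x_0 = 3^1013 mod 2027 = 1.
x_0 = 1, so 3 is not a witness.

no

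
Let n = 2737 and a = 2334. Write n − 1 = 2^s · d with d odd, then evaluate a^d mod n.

n − 1 = 2736 = 2^4 · 171, so s = 4 and d = 171.
Repeated squaring mod 2737: 2334^1 ≡ 2334, 2334^2 ≡ 926, 2334^4 ≡ 795, 2334^8 ≡ 2515, 2334^16 ≡ 18, 2334^32 ≡ 324, 2334^64 ≡ 970, 2334^128 ≡ 2109.
171 = 128 + 32 + 8 + 2 + 1, so 2334^171 ≡ 2109·324·2515·926·2334 ≡ 1371 (mod 2737).

1371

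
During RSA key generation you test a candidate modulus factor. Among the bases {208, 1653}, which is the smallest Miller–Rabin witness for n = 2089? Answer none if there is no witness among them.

n − 1 = 2088 = 2^3 · 261, so s = 3 and d = 261.
Base 208: x_0 = 208^261 mod 2089 = 789. x_0 is neither 1 nor 2088, so continue squaring. x_1 = 789^2 mod 2089 = 2088. x_1 ≡ −1, so 208 is not a witness.
Base 1653: x_0 = 1653^261 mod 2089 = 1517. x_0 is neither 1 nor 2088, so continue squaring. x_1 = 1517^2 mod 2089 = 1300. x_2 = 1300^2 mod 2089 = 2088. x_2 ≡ −1, so 1653 is not a witness.
No listed base is a witness for 2089.

none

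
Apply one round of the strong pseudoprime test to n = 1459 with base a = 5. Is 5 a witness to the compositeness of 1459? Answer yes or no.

n − 1 = 1458 = 2^1 · 729, so s = 1 and d = 729.
x_0 = 5^729 mod 1459 = 1.
x_0 = 1, so 5 is not a witness.

no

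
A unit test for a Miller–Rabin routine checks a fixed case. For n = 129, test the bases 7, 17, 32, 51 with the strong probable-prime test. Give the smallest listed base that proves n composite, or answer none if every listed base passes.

7

n − 1 = 128 = 2^7 · 1, so s = 7 and d = 1.
Base 7: x_0 = 7^1 mod 129 = 7. x_0 is neither 1 nor 128, so continue squaring. x_1 = 7^2 mod 129 = 49. x_2 = 49^2 mod 129 = 79. x_3 = 79^2 mod 129 = 49. x_4 = 49^2 mod 129 = 79. x_5 = 79^2 mod 129 = 49. x_6 = 49^2 mod 129 = 79. Reached i = s−1 = 6 without hitting −1: 7 is a Miller–Rabin witness and 129 is composite.
Base 17: x_0 = 17^1 mod 129 = 17. x_0 is neither 1 nor 128, so continue squaring. x_1 = 17^2 mod 129 = 31. x_2 = 31^2 mod 129 = 58. x_3 = 58^2 mod 129 = 10. x_4 = 10^2 mod 129 = 100. x_5 = 100^2 mod 129 = 67. x_6 = 67^2 mod 129 = 103. Reached i = s−1 = 6 without hitting −1: 17 is a Miller–Rabin witness and 129 is composite.
Base 32: x_0 = 32^1 mod 129 = 32. x_0 is neither 1 nor 128, so continue squaring. x_1 = 32^2 mod 129 = 121. x_2 = 121^2 mod 129 = 64. x_3 = 64^2 mod 129 = 97. x_4 = 97^2 mod 129 = 121. x_5 = 121^2 mod 129 = 64. x_6 = 64^2 mod 129 = 97. Reached i = s−1 = 6 without hitting −1: 32 is a Miller–Rabin witness and 129 is composite.
Base 51: x_0 = 51^1 mod 129 = 51. x_0 is neither 1 nor 128, so continue squaring. x_1 = 51^2 mod 129 = 21. x_2 = 21^2 mod 129 = 54. x_3 = 54^2 mod 129 = 78. x_4 = 78^2 mod 129 = 21. x_5 = 21^2 mod 129 = 54. x_6 = 54^2 mod 129 = 78. Reached i = s−1 = 6 without hitting −1: 51 is a Miller–Rabin witness and 129 is composite.
The smallest witness among the given bases is 7.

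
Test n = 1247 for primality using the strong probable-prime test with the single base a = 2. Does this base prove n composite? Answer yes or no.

yes

n − 1 = 1246 = 2^1 · 623, so s = 1 and d = 623.
x_0 = 2^623 mod 1247 = 128.
x_0 ∉ {1, 1246} and s = 1, so 2 is a Miller–Rabin witness and 1247 is composite.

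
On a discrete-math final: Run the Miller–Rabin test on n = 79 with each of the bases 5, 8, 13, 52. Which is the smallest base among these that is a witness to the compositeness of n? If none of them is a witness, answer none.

none

n − 1 = 78 = 2^1 · 39, so s = 1 and d = 39.
Base 5: x_0 = 5^39 mod 79 = 1. x_0 = 1, so 5 is not a witness.
Base 8: x_0 = 8^39 mod 79 = 1. x_0 = 1, so 8 is not a witness.
Base 13: x_0 = 13^39 mod 79 = 1. x_0 = 1, so 13 is not a witness.
Base 52: x_0 = 52^39 mod 79 = 1. x_0 = 1, so 52 is not a witness.
No listed base is a witness for 79.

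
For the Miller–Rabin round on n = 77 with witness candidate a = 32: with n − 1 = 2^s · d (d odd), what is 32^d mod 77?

32

n − 1 = 76 = 2^2 · 19, so s = 2 and d = 19.
Repeated squaring mod 77: 32^1 ≡ 32, 32^2 ≡ 23, 32^4 ≡ 67, 32^8 ≡ 23, 32^16 ≡ 67.
19 = 16 + 2 + 1, so 32^19 ≡ 67·23·32 ≡ 32 (mod 77).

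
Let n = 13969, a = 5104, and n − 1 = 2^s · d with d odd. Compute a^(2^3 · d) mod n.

3596

n − 1 = 13968 = 2^4 · 873, so s = 4 and d = 873.
x_0 = 5104^873 mod 13969 = 3773.
x_1 = 3773^2 mod 13969 = 1118.
x_2 = 1118^2 mod 13969 = 6683.
x_3 = 6683^2 mod 13969 = 3596.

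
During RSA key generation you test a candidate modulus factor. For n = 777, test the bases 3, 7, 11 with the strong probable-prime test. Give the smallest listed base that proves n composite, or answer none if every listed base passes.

n − 1 = 776 = 2^3 · 97, so s = 3 and d = 97.
Base 3: x_0 = 3^97 mod 777 = 633. x_0 is neither 1 nor 776, so continue squaring. x_1 = 633^2 mod 777 = 534. x_2 = 534^2 mod 777 = 774. Reached i = s−1 = 2 without hitting −1: 3 is a Miller–Rabin witness and 777 is composite.
Base 7: x_0 = 7^97 mod 777 = 700. x_0 is neither 1 nor 776, so continue squaring. x_1 = 700^2 mod 777 = 490. x_2 = 490^2 mod 777 = 7. Reached i = s−1 = 2 without hitting −1: 7 is a Miller–Rabin witness and 777 is composite.
Base 11: x_0 = 11^97 mod 777 = 11. x_0 is neither 1 nor 776, so continue squaring. x_1 = 11^2 mod 777 = 121. x_2 = 121^2 mod 777 = 655. Reached i = s−1 = 2 without hitting −1: 11 is a Miller–Rabin witness and 777 is composite.
The smallest witness among the given bases is 3.

3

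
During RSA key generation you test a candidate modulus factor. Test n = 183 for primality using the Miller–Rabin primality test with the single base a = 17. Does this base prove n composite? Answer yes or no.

yes

n − 1 = 182 = 2^1 · 91, so s = 1 and d = 91.
x_0 = 17^91 mod 183 = 44.
x_0 ∉ {1, 182} and s = 1, so 17 is a Miller–Rabin witness and 183 is composite.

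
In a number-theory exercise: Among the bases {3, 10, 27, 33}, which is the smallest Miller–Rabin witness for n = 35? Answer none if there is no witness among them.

n − 1 = 34 = 2^1 · 17, so s = 1 and d = 17.
Base 3: x_0 = 3^17 mod 35 = 33. x_0 ∉ {1, 34} and s = 1, so 3 is a Miller–Rabin witness and 35 is composite.
Base 10: x_0 = 10^17 mod 35 = 5. x_0 ∉ {1, 34} and s = 1, so 10 is a Miller–Rabin witness and 35 is composite.
Base 27: x_0 = 27^17 mod 35 = 27. x_0 ∉ {1, 34} and s = 1, so 27 is a Miller–Rabin witness and 35 is composite.
Base 33: x_0 = 33^17 mod 35 = 3. x_0 ∉ {1, 34} and s = 1, so 33 is a Miller–Rabin witness and 35 is composite.
The smallest witness among the given bases is 3.

3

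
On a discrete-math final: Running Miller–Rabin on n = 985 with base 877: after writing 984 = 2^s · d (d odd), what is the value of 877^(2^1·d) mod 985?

64

n − 1 = 984 = 2^3 · 123, so s = 3 and d = 123.
x_0 = 877^123 mod 985 = 583.
x_1 = 583^2 mod 985 = 64.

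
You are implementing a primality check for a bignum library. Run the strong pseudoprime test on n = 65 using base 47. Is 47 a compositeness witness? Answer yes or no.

no

n − 1 = 64 = 2^6 · 1, so s = 6 and d = 1.
x_0 = 47^1 mod 65 = 47.
x_0 is neither 1 nor 64, so continue squaring.
x_1 = 47^2 mod 65 = 64.
x_1 ≡ −1, so 47 is not a witness.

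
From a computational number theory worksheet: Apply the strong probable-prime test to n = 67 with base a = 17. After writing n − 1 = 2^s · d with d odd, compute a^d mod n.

1

n − 1 = 66 = 2^1 · 33, so s = 1 and d = 33.
Repeated squaring mod 67: 17^1 ≡ 17, 17^2 ≡ 21, 17^4 ≡ 39, 17^8 ≡ 47, 17^16 ≡ 65, 17^32 ≡ 4.
33 = 32 + 1, so 17^33 ≡ 4·17 ≡ 1 (mod 67).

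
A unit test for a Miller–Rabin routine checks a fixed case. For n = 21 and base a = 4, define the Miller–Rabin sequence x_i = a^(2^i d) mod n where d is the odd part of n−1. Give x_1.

n − 1 = 20 = 2^2 · 5, so s = 2 and d = 5.
x_0 = 4^5 mod 21 = 16.
x_1 = 16^2 mod 21 = 4.

4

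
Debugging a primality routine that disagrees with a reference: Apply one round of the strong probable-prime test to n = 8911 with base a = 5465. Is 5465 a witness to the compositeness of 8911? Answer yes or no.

n − 1 = 8910 = 2^1 · 4455, so s = 1 and d = 4455.
Repeated squaring mod 8911: 5465^1 ≡ 5465, 5465^2 ≡ 5464, 5465^4 ≡ 3446, 5465^8 ≡ 5464, 5465^16 ≡ 3446, 5465^32 ≡ 5464, 5465^64 ≡ 3446, 5465^128 ≡ 5464, 5465^256 ≡ 3446, 5465^512 ≡ 5464, 5465^1024 ≡ 3446, 5465^2048 ≡ 5464, 5465^4096 ≡ 3446.
4455 = 4096 + 256 + 64 + 32 + 4 + 2 + 1, so 5465^4455 ≡ 3446·3446·3446·5464·3446·5464·5465 ≡ 8910 (mod 8911).
x_0 = 5465^4455 mod 8911 = 8910.
x_0 = 8910 ≡ −1, so 5465 is not a witness.

no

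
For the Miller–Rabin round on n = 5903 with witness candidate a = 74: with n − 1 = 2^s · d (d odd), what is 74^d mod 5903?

n − 1 = 5902 = 2^1 · 2951, so s = 1 and d = 2951.
74^2951 mod 5903 = 5902.

5902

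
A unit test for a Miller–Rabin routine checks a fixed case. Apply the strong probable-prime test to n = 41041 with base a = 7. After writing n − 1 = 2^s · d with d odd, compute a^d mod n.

n − 1 = 41040 = 2^4 · 2565, so s = 4 and d = 2565.
7^2565 mod 41041 = 1022.

1022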